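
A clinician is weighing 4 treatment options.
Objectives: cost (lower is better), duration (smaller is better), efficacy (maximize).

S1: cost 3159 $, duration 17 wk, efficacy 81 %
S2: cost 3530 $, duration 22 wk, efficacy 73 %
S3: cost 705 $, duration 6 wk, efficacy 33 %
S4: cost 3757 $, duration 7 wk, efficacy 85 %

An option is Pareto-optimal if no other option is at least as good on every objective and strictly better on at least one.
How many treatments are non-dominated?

S1: not dominated.
S2: dominated by S1 (cost 3159≤3530, duration 17≤22, efficacy 81≥73).
S3: not dominated (best cost).
S4: not dominated (best efficacy).
Pareto-optimal: S1, S3, S4 → 3.

3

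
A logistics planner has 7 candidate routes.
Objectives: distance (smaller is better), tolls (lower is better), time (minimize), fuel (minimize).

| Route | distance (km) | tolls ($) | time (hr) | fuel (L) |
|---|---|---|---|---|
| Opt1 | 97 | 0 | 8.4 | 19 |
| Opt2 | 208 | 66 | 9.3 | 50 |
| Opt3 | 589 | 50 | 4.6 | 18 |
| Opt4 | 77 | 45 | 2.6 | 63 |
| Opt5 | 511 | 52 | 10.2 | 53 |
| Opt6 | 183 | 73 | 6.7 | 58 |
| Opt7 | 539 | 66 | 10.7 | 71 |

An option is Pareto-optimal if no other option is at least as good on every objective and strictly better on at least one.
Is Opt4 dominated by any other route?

Opt1: worse on distance (97 vs 77).
Opt2: worse on distance (208 vs 77).
Opt3: worse on distance (589 vs 77).
Opt5: worse on distance (511 vs 77).
Opt6: worse on distance (183 vs 77).
Opt7: worse on distance (539 vs 77).
No option is at least as good as Opt4 on every objective and strictly better on one.

No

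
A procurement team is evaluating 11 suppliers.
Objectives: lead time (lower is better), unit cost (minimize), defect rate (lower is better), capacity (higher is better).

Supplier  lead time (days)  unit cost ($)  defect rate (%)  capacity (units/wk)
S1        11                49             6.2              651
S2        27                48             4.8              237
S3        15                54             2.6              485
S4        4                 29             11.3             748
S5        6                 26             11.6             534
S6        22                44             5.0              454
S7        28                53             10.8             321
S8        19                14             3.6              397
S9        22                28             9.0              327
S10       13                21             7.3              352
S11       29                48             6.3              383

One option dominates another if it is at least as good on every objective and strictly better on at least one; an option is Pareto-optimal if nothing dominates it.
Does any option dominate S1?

S2: worse on lead time (27 vs 11).
S3: worse on lead time (15 vs 11).
S4: worse on defect rate (11.3 vs 6.2).
S5: worse on defect rate (11.6 vs 6.2).
S6: worse on lead time (22 vs 11).
S7: worse on lead time (28 vs 11).
S8: worse on lead time (19 vs 11).
S9: worse on lead time (22 vs 11).
S10: worse on lead time (13 vs 11).
S11: worse on lead time (29 vs 11).
No option is at least as good as S1 on every objective and strictly better on one.

No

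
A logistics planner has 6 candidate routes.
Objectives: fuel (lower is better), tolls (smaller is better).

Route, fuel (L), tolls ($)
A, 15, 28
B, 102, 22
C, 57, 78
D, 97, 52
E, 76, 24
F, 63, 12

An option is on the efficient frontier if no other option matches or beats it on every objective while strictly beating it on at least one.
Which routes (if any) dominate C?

A

A: fuel 15≤57, tolls 28≤78 — dominates C.
Others (B, D, E, F) are each worse than C on at least one objective.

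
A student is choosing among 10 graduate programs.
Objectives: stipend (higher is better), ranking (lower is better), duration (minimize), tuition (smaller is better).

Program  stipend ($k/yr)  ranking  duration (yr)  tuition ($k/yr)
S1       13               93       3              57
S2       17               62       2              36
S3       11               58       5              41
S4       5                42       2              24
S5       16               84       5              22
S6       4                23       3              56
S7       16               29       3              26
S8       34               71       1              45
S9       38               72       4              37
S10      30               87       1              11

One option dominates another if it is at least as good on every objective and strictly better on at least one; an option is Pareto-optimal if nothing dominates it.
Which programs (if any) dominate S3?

S7: stipend 16≥11, ranking 29≤58, duration 3≤5, tuition 26≤41 — dominates S3.
Others (S1, S2, S4, S5, S6, S8, S9, S10) are each worse than S3 on at least one objective.

S7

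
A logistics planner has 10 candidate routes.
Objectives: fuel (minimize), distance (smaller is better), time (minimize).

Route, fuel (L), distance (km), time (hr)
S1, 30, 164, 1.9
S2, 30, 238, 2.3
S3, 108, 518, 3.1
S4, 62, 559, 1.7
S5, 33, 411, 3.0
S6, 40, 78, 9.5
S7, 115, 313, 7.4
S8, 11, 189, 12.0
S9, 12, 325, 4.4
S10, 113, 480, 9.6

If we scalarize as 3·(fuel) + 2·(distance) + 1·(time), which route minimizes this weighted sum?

S6

S1: 3·30 + 2·164 + 1·1.9 = 419.9
S2: 3·30 + 2·238 + 1·2.3 = 568.3
S3: 3·108 + 2·518 + 1·3.1 = 1363.1
S4: 3·62 + 2·559 + 1·1.7 = 1305.7
S5: 3·33 + 2·411 + 1·3.0 = 924.0
S6: 3·40 + 2·78 + 1·9.5 = 285.5
S7: 3·115 + 2·313 + 1·7.4 = 978.4
S8: 3·11 + 2·189 + 1·12.0 = 423.0
S9: 3·12 + 2·325 + 1·4.4 = 690.4
S10: 3·113 + 2·480 + 1·9.6 = 1308.6
Lowest: S6 at 285.5.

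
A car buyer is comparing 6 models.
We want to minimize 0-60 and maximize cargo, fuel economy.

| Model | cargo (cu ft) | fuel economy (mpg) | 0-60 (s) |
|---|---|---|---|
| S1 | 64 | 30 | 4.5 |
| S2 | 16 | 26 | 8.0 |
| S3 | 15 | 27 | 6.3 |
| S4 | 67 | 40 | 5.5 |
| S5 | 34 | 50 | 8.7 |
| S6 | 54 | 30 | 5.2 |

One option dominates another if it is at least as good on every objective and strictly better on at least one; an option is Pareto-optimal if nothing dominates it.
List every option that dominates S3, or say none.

S1: cargo 64≥15, fuel economy 30≥27, 0-60 4.5≤6.3 — dominates S3.
S4: cargo 67≥15, fuel economy 40≥27, 0-60 5.5≤6.3 — dominates S3.
S6: cargo 54≥15, fuel economy 30≥27, 0-60 5.2≤6.3 — dominates S3.
Others (S2, S5) are each worse than S3 on at least one objective.

S1, S4, S6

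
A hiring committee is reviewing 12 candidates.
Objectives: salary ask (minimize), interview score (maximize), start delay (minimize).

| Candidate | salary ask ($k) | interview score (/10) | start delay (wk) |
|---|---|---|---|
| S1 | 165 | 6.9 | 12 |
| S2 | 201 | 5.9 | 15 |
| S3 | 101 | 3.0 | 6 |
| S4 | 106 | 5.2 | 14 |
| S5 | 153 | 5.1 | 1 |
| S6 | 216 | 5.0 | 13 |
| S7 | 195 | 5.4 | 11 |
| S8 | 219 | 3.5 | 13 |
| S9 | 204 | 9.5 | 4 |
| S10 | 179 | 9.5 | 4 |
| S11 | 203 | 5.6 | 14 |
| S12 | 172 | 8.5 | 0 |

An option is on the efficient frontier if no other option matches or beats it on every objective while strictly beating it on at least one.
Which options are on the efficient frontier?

S1, S3, S4, S5, S10, S12

S1: not dominated.
S2: dominated by S1 (salary ask 165≤201, interview score 6.9≥5.9, start delay 12≤15).
S3: not dominated (best salary ask).
S4: not dominated.
S5: not dominated.
S6: dominated by S1 (salary ask 165≤216, interview score 6.9≥5.0, start delay 12≤13).
S7: dominated by S10 (salary ask 179≤195, interview score 9.5≥5.4, start delay 4≤11).
S8: dominated by S1 (salary ask 165≤219, interview score 6.9≥3.5, start delay 12≤13).
S9: dominated by S10 (salary ask 179≤204, interview score 9.5≥9.5, start delay 4≤4).
S10: not dominated.
S11: dominated by S1 (salary ask 165≤203, interview score 6.9≥5.6, start delay 12≤14).
S12: not dominated (best start delay).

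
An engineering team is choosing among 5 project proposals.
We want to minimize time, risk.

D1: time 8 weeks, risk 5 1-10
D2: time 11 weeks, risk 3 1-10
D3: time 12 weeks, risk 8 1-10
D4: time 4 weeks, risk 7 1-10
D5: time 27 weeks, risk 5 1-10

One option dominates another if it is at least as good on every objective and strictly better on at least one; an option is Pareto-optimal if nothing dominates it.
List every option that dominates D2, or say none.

D1: worse on risk (5 vs 3).
D3: worse on time (12 vs 11).
D4: worse on risk (7 vs 3).
D5: worse on time (27 vs 11).
No option dominates D2.

none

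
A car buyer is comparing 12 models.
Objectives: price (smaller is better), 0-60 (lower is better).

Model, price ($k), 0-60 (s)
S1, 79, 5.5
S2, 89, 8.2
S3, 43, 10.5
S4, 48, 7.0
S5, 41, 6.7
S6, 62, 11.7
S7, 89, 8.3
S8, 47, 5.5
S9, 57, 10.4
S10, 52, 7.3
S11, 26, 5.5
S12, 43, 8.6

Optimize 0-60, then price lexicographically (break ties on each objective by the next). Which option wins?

First minimize 0-60: best is 5.5, kept {S1, S8, S11}.
Then minimize price: best is 26, kept {S11}.

S11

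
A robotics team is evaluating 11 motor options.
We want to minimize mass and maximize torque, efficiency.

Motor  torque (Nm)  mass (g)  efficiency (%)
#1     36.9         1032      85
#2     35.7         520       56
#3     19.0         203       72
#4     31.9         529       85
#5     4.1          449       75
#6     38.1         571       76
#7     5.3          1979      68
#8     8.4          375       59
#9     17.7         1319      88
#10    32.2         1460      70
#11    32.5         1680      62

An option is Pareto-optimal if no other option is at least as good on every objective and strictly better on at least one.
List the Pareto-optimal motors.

#1: not dominated.
#2: not dominated.
#3: not dominated (best mass).
#4: not dominated.
#5: not dominated.
#6: not dominated (best torque).
#7: dominated by #1 (torque 36.9≥5.3, mass 1032≤1979, efficiency 85≥68).
#8: dominated by #3 (torque 19.0≥8.4, mass 203≤375, efficiency 72≥59).
#9: not dominated (best efficiency).
#10: dominated by #1 (torque 36.9≥32.2, mass 1032≤1460, efficiency 85≥70).
#11: dominated by #1 (torque 36.9≥32.5, mass 1032≤1680, efficiency 85≥62).

#1, #2, #3, #4, #5, #6, #9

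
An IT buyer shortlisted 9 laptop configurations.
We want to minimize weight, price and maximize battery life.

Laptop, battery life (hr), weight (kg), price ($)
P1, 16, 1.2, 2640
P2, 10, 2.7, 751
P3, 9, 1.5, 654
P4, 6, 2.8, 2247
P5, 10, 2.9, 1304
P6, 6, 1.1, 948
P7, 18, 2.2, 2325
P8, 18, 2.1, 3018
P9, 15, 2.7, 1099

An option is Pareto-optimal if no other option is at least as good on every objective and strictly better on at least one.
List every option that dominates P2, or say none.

P1: worse on price (2640 vs 751).
P3: worse on battery life (9 vs 10).
P4: worse on battery life (6 vs 10).
P5: worse on weight (2.9 vs 2.7).
P6: worse on battery life (6 vs 10).
P7: worse on price (2325 vs 751).
P8: worse on price (3018 vs 751).
P9: worse on price (1099 vs 751).
No option dominates P2.

none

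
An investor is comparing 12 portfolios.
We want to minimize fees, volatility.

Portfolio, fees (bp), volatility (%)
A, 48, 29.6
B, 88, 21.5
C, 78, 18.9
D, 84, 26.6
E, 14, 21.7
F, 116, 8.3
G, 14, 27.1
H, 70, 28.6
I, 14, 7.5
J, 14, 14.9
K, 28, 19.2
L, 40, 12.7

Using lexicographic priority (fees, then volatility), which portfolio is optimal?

First minimize fees: best is 14, kept {E, G, I, J}.
Then minimize volatility: best is 7.5, kept {I}.

I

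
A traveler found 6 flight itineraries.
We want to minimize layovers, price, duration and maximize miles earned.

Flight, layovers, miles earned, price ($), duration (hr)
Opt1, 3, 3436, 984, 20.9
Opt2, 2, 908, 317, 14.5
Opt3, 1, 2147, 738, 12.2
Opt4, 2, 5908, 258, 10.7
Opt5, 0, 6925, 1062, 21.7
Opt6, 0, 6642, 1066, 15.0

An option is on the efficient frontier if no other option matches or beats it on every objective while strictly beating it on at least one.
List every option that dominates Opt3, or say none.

Opt1: worse on layovers (3 vs 1).
Opt2: worse on layovers (2 vs 1).
Opt4: worse on layovers (2 vs 1).
Opt5: worse on price (1062 vs 738).
Opt6: worse on price (1066 vs 738).
No option dominates Opt3.

none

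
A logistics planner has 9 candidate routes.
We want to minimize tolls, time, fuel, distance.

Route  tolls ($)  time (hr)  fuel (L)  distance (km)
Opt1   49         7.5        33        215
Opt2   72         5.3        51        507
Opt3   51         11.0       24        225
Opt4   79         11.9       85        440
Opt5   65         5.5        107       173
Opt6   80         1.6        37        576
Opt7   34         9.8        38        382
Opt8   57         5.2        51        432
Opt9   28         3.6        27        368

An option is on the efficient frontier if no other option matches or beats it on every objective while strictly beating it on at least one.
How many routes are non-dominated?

5

Opt1: not dominated.
Opt2: dominated by Opt8 (tolls 57≤72, time 5.2≤5.3, fuel 51≤51, distance 432≤507).
Opt3: not dominated (best fuel).
Opt4: dominated by Opt1 (tolls 49≤79, time 7.5≤11.9, fuel 33≤85, distance 215≤440).
Opt5: not dominated (best distance).
Opt6: not dominated (best time).
Opt7: dominated by Opt9 (tolls 28≤34, time 3.6≤9.8, fuel 27≤38, distance 368≤382).
Opt8: dominated by Opt9 (tolls 28≤57, time 3.6≤5.2, fuel 27≤51, distance 368≤432).
Opt9: not dominated (best tolls).
Pareto-optimal: Opt1, Opt3, Opt5, Opt6, Opt9 → 5.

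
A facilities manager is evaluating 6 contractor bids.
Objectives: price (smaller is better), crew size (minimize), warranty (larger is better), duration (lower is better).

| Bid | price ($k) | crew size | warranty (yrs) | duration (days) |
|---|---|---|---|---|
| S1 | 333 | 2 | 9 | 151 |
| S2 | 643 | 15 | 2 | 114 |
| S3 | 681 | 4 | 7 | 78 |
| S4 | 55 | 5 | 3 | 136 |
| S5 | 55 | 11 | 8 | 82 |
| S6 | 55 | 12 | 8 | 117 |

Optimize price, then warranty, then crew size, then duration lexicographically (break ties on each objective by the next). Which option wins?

First minimize price: best is 55, kept {S4, S5, S6}.
Then maximize warranty: best is 8, kept {S5, S6}.
Then minimize crew size: best is 11, kept {S5}.

S5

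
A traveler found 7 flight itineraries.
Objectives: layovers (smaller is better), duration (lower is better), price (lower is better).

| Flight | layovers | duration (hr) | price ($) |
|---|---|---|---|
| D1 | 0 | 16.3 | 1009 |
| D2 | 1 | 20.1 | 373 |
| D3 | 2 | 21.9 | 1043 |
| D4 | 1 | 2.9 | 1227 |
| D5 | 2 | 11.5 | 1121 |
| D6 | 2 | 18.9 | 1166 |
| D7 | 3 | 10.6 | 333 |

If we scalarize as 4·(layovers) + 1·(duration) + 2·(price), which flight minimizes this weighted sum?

D1: 4·0 + 1·16.3 + 2·1009 = 2034.3
D2: 4·1 + 1·20.1 + 2·373 = 770.1
D3: 4·2 + 1·21.9 + 2·1043 = 2115.9
D4: 4·1 + 1·2.9 + 2·1227 = 2460.9
D5: 4·2 + 1·11.5 + 2·1121 = 2261.5
D6: 4·2 + 1·18.9 + 2·1166 = 2358.9
D7: 4·3 + 1·10.6 + 2·333 = 688.6
Lowest: D7 at 688.6.

D7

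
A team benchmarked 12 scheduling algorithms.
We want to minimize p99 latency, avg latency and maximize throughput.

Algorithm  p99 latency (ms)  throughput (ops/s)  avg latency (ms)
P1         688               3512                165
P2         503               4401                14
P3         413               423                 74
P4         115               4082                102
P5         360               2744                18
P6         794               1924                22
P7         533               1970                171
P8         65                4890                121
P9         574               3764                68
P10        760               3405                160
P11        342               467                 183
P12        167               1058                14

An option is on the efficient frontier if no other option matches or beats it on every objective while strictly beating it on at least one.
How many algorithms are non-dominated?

P1: dominated by P2 (p99 latency 503≤688, throughput 4401≥3512, avg latency 14≤165).
P2: not dominated.
P3: dominated by P5 (p99 latency 360≤413, throughput 2744≥423, avg latency 18≤74).
P4: not dominated.
P5: not dominated.
P6: dominated by P2 (p99 latency 503≤794, throughput 4401≥1924, avg latency 14≤22).
P7: dominated by P2 (p99 latency 503≤533, throughput 4401≥1970, avg latency 14≤171).
P8: not dominated (best p99 latency).
P9: dominated by P2 (p99 latency 503≤574, throughput 4401≥3764, avg latency 14≤68).
P10: dominated by P2 (p99 latency 503≤760, throughput 4401≥3405, avg latency 14≤160).
P11: dominated by P4 (p99 latency 115≤342, throughput 4082≥467, avg latency 102≤183).
P12: not dominated.
Pareto-optimal: P2, P4, P5, P8, P12 → 5.

5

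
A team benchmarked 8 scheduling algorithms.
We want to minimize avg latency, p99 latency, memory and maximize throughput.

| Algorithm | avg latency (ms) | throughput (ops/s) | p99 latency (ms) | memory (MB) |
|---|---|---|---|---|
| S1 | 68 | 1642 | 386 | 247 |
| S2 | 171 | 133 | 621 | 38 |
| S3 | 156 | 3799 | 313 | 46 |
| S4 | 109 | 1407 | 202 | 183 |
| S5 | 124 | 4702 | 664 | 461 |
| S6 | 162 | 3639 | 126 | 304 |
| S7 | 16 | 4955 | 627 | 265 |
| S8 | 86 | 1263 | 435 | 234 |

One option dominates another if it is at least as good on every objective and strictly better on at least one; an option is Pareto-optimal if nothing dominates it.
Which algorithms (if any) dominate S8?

none

S1: worse on memory (247 vs 234).
S2: worse on avg latency (171 vs 86).
S3: worse on avg latency (156 vs 86).
S4: worse on avg latency (109 vs 86).
S5: worse on avg latency (124 vs 86).
S6: worse on avg latency (162 vs 86).
S7: worse on p99 latency (627 vs 435).
No option dominates S8.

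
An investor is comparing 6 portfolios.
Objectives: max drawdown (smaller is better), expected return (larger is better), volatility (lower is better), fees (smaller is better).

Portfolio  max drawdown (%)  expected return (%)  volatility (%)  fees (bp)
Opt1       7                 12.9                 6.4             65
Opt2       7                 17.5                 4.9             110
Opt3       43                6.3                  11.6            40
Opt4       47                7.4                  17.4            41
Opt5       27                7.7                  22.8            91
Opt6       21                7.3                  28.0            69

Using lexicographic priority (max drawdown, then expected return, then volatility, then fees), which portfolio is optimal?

First minimize max drawdown: best is 7, kept {Opt1, Opt2}.
Then maximize expected return: best is 17.5, kept {Opt2}.

Opt2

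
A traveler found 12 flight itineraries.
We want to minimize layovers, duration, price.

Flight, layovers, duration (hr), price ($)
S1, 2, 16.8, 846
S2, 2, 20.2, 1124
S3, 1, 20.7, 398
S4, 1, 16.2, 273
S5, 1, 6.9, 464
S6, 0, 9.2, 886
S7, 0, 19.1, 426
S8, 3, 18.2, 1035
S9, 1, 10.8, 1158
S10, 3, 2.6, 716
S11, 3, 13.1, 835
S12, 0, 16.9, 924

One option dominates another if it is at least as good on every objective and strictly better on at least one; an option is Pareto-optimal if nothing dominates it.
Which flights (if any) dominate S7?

none

S1: worse on layovers (2 vs 0).
S2: worse on layovers (2 vs 0).
S3: worse on layovers (1 vs 0).
S4: worse on layovers (1 vs 0).
S5: worse on layovers (1 vs 0).
S6: worse on price (886 vs 426).
S8: worse on layovers (3 vs 0).
S9: worse on layovers (1 vs 0).
S10: worse on layovers (3 vs 0).
S11: worse on layovers (3 vs 0).
S12: worse on price (924 vs 426).
No option dominates S7.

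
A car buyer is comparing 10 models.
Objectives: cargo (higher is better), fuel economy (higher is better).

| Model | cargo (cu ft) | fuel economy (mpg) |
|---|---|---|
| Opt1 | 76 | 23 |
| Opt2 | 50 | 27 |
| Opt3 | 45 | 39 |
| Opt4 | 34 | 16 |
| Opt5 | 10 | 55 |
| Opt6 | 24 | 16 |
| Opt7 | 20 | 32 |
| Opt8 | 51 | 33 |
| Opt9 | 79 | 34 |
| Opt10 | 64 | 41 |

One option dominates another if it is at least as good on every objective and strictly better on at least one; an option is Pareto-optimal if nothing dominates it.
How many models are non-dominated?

Opt1: dominated by Opt9 (cargo 79≥76, fuel economy 34≥23).
Opt2: dominated by Opt8 (cargo 51≥50, fuel economy 33≥27).
Opt3: dominated by Opt10 (cargo 64≥45, fuel economy 41≥39).
Opt4: dominated by Opt1 (cargo 76≥34, fuel economy 23≥16).
Opt5: not dominated (best fuel economy).
Opt6: dominated by Opt1 (cargo 76≥24, fuel economy 23≥16).
Opt7: dominated by Opt3 (cargo 45≥20, fuel economy 39≥32).
Opt8: dominated by Opt9 (cargo 79≥51, fuel economy 34≥33).
Opt9: not dominated (best cargo).
Opt10: not dominated.
Pareto-optimal: Opt5, Opt9, Opt10 → 3.

3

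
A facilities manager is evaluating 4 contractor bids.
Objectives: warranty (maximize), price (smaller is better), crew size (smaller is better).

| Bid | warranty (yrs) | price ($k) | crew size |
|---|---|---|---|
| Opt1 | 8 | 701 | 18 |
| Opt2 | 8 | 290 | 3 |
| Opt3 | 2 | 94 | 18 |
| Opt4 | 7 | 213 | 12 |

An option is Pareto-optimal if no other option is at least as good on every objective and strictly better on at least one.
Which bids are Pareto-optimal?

Opt1: dominated by Opt2 (warranty 8≥8, price 290≤701, crew size 3≤18).
Opt2: not dominated (best crew size).
Opt3: not dominated (best price).
Opt4: not dominated.

Opt2, Opt3, Opt4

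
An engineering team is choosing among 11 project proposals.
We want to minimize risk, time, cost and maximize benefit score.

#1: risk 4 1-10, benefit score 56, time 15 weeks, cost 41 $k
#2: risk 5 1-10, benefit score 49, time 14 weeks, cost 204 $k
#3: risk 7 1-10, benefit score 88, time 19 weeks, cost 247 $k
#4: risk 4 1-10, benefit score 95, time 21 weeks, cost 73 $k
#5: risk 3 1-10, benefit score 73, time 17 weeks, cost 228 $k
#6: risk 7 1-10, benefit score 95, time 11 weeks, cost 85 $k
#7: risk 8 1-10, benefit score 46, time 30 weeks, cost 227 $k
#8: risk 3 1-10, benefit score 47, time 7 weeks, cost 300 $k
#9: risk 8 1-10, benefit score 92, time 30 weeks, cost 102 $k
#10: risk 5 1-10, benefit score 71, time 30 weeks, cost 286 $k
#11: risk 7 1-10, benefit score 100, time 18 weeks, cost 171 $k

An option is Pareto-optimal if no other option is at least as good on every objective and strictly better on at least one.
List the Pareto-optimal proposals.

#1, #2, #4, #5, #6, #8, #11

#1: not dominated (best cost).
#2: not dominated.
#3: dominated by #6 (risk 7≤7, benefit score 95≥88, time 11≤19, cost 85≤247).
#4: not dominated.
#5: not dominated.
#6: not dominated.
#7: dominated by #1 (risk 4≤8, benefit score 56≥46, time 15≤30, cost 41≤227).
#8: not dominated (best time).
#9: dominated by #4 (risk 4≤8, benefit score 95≥92, time 21≤30, cost 73≤102).
#10: dominated by #4 (risk 4≤5, benefit score 95≥71, time 21≤30, cost 73≤286).
#11: not dominated (best benefit score).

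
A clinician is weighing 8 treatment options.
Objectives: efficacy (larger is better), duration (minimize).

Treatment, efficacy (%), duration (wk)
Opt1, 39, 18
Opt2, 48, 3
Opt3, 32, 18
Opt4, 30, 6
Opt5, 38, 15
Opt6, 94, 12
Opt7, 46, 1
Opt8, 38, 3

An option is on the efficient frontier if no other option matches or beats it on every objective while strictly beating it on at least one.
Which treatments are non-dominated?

Opt1: dominated by Opt2 (efficacy 48≥39, duration 3≤18).
Opt2: not dominated.
Opt3: dominated by Opt1 (efficacy 39≥32, duration 18≤18).
Opt4: dominated by Opt2 (efficacy 48≥30, duration 3≤6).
Opt5: dominated by Opt2 (efficacy 48≥38, duration 3≤15).
Opt6: not dominated (best efficacy).
Opt7: not dominated (best duration).
Opt8: dominated by Opt2 (efficacy 48≥38, duration 3≤3).

Opt2, Opt6, Opt7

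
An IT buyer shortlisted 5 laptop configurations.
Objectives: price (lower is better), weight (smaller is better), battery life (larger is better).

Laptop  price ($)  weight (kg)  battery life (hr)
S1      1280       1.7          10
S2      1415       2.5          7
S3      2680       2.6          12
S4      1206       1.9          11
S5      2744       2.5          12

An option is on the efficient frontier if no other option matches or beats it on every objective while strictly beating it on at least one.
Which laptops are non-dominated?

S1, S3, S4, S5

S1: not dominated (best weight).
S2: dominated by S1 (price 1280≤1415, weight 1.7≤2.5, battery life 10≥7).
S3: not dominated.
S4: not dominated (best price).
S5: not dominated.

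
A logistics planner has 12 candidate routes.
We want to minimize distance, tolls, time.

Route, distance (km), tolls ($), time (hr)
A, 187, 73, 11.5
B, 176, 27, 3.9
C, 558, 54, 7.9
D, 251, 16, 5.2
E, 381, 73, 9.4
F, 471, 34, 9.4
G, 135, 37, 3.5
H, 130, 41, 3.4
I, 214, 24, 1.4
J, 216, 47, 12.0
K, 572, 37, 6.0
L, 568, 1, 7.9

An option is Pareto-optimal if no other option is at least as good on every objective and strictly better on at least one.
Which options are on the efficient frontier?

A: dominated by B (distance 176≤187, tolls 27≤73, time 3.9≤11.5).
B: not dominated.
C: dominated by B (distance 176≤558, tolls 27≤54, time 3.9≤7.9).
D: not dominated.
E: dominated by B (distance 176≤381, tolls 27≤73, time 3.9≤9.4).
F: dominated by B (distance 176≤471, tolls 27≤34, time 3.9≤9.4).
G: not dominated.
H: not dominated (best distance).
I: not dominated (best time).
J: dominated by B (distance 176≤216, tolls 27≤47, time 3.9≤12.0).
K: dominated by B (distance 176≤572, tolls 27≤37, time 3.9≤6.0).
L: not dominated (best tolls).

B, D, G, H, I, L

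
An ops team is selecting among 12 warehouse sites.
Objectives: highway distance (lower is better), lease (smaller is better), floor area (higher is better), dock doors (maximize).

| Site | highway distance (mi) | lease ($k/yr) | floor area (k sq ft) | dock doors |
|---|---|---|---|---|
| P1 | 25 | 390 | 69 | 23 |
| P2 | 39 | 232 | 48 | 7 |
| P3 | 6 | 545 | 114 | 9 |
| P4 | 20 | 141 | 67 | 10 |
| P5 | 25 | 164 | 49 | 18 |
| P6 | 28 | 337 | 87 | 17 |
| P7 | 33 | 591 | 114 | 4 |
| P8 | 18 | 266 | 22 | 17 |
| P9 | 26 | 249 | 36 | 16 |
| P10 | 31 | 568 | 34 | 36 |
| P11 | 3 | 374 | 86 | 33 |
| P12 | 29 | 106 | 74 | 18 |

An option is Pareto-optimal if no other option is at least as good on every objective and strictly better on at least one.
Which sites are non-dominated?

P1: dominated by P11 (highway distance 3≤25, lease 374≤390, floor area 86≥69, dock doors 33≥23).
P2: dominated by P4 (highway distance 20≤39, lease 141≤232, floor area 67≥48, dock doors 10≥7).
P3: not dominated.
P4: not dominated.
P5: not dominated.
P6: not dominated.
P7: dominated by P3 (highway distance 6≤33, lease 545≤591, floor area 114≥114, dock doors 9≥4).
P8: not dominated.
P9: dominated by P5 (highway distance 25≤26, lease 164≤249, floor area 49≥36, dock doors 18≥16).
P10: not dominated (best dock doors).
P11: not dominated (best highway distance).
P12: not dominated (best lease).

P3, P4, P5, P6, P8, P10, P11, P12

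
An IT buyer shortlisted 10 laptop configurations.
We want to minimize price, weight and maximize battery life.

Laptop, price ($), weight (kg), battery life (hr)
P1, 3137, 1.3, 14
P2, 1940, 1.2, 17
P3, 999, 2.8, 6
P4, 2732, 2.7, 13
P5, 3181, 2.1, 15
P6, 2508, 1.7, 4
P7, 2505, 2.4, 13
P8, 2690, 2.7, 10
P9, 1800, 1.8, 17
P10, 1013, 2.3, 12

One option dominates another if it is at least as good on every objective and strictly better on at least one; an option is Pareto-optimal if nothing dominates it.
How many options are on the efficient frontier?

4

P1: dominated by P2 (price 1940≤3137, weight 1.2≤1.3, battery life 17≥14).
P2: not dominated (best weight).
P3: not dominated (best price).
P4: dominated by P2 (price 1940≤2732, weight 1.2≤2.7, battery life 17≥13).
P5: dominated by P2 (price 1940≤3181, weight 1.2≤2.1, battery life 17≥15).
P6: dominated by P2 (price 1940≤2508, weight 1.2≤1.7, battery life 17≥4).
P7: dominated by P2 (price 1940≤2505, weight 1.2≤2.4, battery life 17≥13).
P8: dominated by P2 (price 1940≤2690, weight 1.2≤2.7, battery life 17≥10).
P9: not dominated.
P10: not dominated.
Pareto-optimal: P2, P3, P9, P10 → 4.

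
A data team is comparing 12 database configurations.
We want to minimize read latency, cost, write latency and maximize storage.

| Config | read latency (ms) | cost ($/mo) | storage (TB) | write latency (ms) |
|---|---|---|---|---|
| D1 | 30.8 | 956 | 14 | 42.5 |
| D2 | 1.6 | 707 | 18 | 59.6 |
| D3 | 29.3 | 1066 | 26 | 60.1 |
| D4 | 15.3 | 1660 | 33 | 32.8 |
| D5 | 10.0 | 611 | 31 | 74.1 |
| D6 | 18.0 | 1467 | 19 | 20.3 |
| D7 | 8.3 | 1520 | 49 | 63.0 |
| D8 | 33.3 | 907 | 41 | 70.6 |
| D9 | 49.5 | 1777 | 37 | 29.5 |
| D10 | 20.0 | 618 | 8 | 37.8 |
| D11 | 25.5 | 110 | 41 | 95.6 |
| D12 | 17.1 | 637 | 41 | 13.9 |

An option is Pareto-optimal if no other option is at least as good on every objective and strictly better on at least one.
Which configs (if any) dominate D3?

D12

D12: read latency 17.1≤29.3, cost 637≤1066, storage 41≥26, write latency 13.9≤60.1 — dominates D3.
Others (D1, D2, D4, D5, D6, D7, D8, D9, D10, D11) are each worse than D3 on at least one objective.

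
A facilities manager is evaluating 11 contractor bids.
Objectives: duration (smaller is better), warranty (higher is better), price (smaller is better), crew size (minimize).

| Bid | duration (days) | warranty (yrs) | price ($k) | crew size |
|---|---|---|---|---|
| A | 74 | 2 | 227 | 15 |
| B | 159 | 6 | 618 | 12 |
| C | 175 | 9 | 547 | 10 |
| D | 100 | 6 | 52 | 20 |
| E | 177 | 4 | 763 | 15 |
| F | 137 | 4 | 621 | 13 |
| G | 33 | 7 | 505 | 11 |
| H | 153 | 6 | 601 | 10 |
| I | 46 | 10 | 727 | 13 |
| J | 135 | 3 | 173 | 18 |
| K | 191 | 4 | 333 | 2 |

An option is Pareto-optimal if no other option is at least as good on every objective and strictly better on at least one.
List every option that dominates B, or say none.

G: duration 33≤159, warranty 7≥6, price 505≤618, crew size 11≤12 — dominates B.
H: duration 153≤159, warranty 6≥6, price 601≤618, crew size 10≤12 — dominates B.
Others (A, C, D, E, F, I, J, K) are each worse than B on at least one objective.

G, H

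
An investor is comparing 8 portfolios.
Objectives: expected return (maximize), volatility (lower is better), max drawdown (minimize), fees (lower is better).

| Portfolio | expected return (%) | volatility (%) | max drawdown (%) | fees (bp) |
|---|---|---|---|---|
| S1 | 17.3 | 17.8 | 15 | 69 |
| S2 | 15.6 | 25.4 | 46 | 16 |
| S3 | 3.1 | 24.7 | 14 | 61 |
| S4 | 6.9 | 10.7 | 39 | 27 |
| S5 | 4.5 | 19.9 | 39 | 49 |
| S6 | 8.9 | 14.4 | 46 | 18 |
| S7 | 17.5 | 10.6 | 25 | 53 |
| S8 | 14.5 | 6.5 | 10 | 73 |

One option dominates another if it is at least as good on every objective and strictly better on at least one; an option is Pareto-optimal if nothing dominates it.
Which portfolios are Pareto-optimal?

S1, S2, S3, S4, S6, S7, S8

S1: not dominated.
S2: not dominated (best fees).
S3: not dominated.
S4: not dominated.
S5: dominated by S4 (expected return 6.9≥4.5, volatility 10.7≤19.9, max drawdown 39≤39, fees 27≤49).
S6: not dominated.
S7: not dominated (best expected return).
S8: not dominated (best volatility).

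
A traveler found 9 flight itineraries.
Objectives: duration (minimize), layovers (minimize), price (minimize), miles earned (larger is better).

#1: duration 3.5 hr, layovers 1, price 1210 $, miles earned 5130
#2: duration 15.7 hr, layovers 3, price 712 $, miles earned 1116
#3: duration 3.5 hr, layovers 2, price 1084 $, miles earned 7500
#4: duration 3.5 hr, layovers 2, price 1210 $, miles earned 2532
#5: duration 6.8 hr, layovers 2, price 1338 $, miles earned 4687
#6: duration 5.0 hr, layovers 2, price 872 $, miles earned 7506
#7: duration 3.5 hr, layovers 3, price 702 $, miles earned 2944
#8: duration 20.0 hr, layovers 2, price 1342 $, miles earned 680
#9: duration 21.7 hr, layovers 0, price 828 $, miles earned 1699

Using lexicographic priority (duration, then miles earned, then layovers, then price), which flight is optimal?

First minimize duration: best is 3.5, kept {#1, #3, #4, #7}.
Then maximize miles earned: best is 7500, kept {#3}.

#3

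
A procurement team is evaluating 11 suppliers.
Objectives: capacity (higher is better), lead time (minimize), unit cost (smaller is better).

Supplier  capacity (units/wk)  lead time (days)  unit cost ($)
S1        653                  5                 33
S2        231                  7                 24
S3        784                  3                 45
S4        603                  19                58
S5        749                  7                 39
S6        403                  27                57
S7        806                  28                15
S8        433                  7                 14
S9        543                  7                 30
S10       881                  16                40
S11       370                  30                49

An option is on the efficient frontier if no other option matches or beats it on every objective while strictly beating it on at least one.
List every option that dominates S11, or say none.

S1: capacity 653≥370, lead time 5≤30, unit cost 33≤49 — dominates S11.
S3: capacity 784≥370, lead time 3≤30, unit cost 45≤49 — dominates S11.
S5: capacity 749≥370, lead time 7≤30, unit cost 39≤49 — dominates S11.
S7: capacity 806≥370, lead time 28≤30, unit cost 15≤49 — dominates S11.
S8: capacity 433≥370, lead time 7≤30, unit cost 14≤49 — dominates S11.
S9: capacity 543≥370, lead time 7≤30, unit cost 30≤49 — dominates S11.
S10: capacity 881≥370, lead time 16≤30, unit cost 40≤49 — dominates S11.
Others (S2, S4, S6) are each worse than S11 on at least one objective.

S1, S3, S5, S7, S8, S9, S10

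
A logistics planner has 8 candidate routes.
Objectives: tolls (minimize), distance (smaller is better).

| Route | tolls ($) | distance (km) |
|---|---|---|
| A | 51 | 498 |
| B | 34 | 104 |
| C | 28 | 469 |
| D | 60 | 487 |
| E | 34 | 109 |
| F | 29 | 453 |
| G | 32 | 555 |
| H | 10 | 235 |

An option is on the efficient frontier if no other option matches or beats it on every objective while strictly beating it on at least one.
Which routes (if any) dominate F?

H

H: tolls 10≤29, distance 235≤453 — dominates F.
Others (A, B, C, D, E, G) are each worse than F on at least one objective.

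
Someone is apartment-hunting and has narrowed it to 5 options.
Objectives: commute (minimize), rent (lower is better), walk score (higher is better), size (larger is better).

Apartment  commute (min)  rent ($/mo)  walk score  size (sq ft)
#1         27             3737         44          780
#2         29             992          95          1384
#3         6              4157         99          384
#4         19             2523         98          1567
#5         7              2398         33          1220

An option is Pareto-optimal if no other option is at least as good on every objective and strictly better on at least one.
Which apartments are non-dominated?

#1: dominated by #4 (commute 19≤27, rent 2523≤3737, walk score 98≥44, size 1567≥780).
#2: not dominated (best rent).
#3: not dominated (best commute).
#4: not dominated (best size).
#5: not dominated.

#2, #3, #4, #5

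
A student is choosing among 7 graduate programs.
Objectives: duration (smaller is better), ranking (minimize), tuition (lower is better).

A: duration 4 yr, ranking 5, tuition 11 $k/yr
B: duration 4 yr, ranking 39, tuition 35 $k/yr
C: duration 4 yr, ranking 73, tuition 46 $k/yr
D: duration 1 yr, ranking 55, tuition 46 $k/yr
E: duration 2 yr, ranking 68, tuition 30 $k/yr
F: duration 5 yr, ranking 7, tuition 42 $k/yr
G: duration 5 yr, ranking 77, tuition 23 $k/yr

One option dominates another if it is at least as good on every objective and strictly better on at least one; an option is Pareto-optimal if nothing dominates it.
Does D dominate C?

Yes

D vs C: duration 1≤4, ranking 55≤73, tuition 46≤46 — D is at least as good on every objective with at least one strict improvement.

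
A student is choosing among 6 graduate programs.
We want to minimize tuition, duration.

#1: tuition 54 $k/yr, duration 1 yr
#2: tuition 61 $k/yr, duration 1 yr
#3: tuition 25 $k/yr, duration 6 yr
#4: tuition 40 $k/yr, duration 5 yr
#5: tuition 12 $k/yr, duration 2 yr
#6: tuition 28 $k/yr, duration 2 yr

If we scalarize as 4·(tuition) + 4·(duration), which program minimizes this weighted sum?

#5

#1: 4·54 + 4·1 = 220
#2: 4·61 + 4·1 = 248
#3: 4·25 + 4·6 = 124
#4: 4·40 + 4·5 = 180
#5: 4·12 + 4·2 = 56
#6: 4·28 + 4·2 = 120
Lowest: #5 at 56.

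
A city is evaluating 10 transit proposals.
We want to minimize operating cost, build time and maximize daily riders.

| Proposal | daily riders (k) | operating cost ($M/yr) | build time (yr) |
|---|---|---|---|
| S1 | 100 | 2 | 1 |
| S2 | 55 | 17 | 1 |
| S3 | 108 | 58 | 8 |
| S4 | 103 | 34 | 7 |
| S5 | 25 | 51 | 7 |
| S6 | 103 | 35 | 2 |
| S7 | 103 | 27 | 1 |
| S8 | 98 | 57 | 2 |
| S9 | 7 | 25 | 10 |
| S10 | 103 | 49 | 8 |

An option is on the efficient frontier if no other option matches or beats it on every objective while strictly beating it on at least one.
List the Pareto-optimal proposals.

S1, S3, S7

S1: not dominated (best operating cost).
S2: dominated by S1 (daily riders 100≥55, operating cost 2≤17, build time 1≤1).
S3: not dominated (best daily riders).
S4: dominated by S7 (daily riders 103≥103, operating cost 27≤34, build time 1≤7).
S5: dominated by S1 (daily riders 100≥25, operating cost 2≤51, build time 1≤7).
S6: dominated by S7 (daily riders 103≥103, operating cost 27≤35, build time 1≤2).
S7: not dominated.
S8: dominated by S1 (daily riders 100≥98, operating cost 2≤57, build time 1≤2).
S9: dominated by S1 (daily riders 100≥7, operating cost 2≤25, build time 1≤10).
S10: dominated by S4 (daily riders 103≥103, operating cost 34≤49, build time 7≤8).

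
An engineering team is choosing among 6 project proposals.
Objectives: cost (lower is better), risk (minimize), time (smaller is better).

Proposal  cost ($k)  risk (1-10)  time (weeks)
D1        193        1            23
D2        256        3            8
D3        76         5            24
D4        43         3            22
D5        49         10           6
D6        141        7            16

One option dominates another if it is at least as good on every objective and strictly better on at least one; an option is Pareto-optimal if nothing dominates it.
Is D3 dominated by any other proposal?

D4 vs D3: cost 43≤76, risk 3≤5, time 22≤24 — D4 is at least as good on every objective and strictly better on at least one, so D4 dominates D3.

Yes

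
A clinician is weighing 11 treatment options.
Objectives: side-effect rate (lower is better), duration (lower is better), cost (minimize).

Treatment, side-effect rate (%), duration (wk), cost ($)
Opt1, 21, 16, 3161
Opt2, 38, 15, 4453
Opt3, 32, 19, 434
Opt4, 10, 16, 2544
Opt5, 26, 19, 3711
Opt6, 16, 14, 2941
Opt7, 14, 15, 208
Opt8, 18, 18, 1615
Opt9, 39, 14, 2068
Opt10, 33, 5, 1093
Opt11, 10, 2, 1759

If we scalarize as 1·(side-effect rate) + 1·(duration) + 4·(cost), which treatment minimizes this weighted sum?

Opt1: 1·21 + 1·16 + 4·3161 = 12681
Opt2: 1·38 + 1·15 + 4·4453 = 17865
Opt3: 1·32 + 1·19 + 4·434 = 1787
Opt4: 1·10 + 1·16 + 4·2544 = 10202
Opt5: 1·26 + 1·19 + 4·3711 = 14889
Opt6: 1·16 + 1·14 + 4·2941 = 11794
Opt7: 1·14 + 1·15 + 4·208 = 861
Opt8: 1·18 + 1·18 + 4·1615 = 6496
Opt9: 1·39 + 1·14 + 4·2068 = 8325
Opt10: 1·33 + 1·5 + 4·1093 = 4410
Opt11: 1·10 + 1·2 + 4·1759 = 7048
Lowest: Opt7 at 861.

Opt7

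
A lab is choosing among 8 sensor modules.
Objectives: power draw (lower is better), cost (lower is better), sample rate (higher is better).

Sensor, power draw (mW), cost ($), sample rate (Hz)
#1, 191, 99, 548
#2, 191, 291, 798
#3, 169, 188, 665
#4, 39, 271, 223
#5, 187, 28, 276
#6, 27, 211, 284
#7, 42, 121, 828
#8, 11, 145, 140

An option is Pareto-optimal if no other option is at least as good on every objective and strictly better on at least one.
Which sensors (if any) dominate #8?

#1: worse on power draw (191 vs 11).
#2: worse on power draw (191 vs 11).
#3: worse on power draw (169 vs 11).
#4: worse on power draw (39 vs 11).
#5: worse on power draw (187 vs 11).
#6: worse on power draw (27 vs 11).
#7: worse on power draw (42 vs 11).
No option dominates #8.

none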